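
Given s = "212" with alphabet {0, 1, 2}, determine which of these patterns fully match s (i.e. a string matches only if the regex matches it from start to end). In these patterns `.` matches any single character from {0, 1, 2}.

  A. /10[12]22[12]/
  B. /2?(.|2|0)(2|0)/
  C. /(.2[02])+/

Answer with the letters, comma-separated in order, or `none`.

A → no match — must start with "10"
B → match
C → no match

B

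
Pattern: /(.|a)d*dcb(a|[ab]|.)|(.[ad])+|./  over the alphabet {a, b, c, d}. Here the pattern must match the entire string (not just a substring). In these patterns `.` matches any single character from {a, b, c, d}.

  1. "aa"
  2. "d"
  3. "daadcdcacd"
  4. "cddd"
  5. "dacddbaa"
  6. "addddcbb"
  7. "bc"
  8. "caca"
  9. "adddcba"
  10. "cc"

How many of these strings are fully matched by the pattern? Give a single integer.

1 → match
2 → match
3 → match
4 → match
5 → no match
6 → match
7 → no match
8 → match
9 → match
10 → no match
Total matched: 7

7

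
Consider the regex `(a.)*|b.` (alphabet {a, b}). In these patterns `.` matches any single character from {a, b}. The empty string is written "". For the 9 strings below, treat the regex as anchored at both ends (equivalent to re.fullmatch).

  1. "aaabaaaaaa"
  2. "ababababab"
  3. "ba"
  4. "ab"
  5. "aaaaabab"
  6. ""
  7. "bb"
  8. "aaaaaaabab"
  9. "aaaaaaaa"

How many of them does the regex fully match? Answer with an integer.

1 → match
2 → match
3 → match
4 → match
5 → match
6 → match
7 → match
8 → match
9 → match
Total matched: 9

9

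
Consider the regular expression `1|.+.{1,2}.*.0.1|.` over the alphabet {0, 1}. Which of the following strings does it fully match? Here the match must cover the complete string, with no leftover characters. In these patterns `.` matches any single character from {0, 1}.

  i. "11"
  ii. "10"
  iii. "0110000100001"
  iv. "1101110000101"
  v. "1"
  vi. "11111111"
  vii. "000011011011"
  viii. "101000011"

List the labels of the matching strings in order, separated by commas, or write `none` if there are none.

i. "11" → no match
ii. "10" → no match
iii → match
iv → no match
v. "1" → match
vi. "11111111" → no match
vii. "000011011011" → match
viii. "101000011" → match

iii, v, vii, viii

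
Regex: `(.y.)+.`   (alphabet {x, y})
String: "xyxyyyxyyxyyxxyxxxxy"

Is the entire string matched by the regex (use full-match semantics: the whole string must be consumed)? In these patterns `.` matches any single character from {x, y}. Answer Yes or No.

No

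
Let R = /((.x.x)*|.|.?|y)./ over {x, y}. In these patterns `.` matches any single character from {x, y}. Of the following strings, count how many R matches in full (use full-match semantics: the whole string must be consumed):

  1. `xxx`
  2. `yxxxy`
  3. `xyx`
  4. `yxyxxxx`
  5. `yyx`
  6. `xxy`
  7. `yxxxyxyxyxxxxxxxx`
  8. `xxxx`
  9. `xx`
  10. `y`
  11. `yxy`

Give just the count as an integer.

4

1 → no match
2 → match
3 → no match
4 → no match
5 → no match
6 → no match
7 → match
8 → no match
9 → match
10 → match
11 → no match
Total matched: 4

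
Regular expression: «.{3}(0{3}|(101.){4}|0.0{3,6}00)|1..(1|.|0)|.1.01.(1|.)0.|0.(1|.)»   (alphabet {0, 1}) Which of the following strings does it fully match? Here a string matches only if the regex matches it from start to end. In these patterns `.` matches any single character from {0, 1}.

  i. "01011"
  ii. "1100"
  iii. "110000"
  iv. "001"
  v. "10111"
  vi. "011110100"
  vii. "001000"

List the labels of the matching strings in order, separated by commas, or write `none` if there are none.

i. "01011" → no match
ii. "1100" → match
iii. "110000" → match
iv. "001" → match
v. "10111" → no match
vi. "011110100" → no match
vii. "001000" → match

ii, iii, iv, vii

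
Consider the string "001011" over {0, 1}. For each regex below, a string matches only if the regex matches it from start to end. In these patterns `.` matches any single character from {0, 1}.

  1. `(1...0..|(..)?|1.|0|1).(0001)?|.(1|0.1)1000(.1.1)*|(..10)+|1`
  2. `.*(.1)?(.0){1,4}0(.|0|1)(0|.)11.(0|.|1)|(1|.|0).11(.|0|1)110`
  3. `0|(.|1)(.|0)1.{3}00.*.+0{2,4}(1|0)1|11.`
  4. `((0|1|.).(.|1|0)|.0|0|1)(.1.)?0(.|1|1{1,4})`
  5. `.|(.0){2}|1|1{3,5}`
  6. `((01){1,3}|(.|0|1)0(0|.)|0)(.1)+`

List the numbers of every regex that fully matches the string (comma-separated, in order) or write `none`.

1 → no match
2 → no match
3 → no match
4 → match
5 → no match
6 → no match

4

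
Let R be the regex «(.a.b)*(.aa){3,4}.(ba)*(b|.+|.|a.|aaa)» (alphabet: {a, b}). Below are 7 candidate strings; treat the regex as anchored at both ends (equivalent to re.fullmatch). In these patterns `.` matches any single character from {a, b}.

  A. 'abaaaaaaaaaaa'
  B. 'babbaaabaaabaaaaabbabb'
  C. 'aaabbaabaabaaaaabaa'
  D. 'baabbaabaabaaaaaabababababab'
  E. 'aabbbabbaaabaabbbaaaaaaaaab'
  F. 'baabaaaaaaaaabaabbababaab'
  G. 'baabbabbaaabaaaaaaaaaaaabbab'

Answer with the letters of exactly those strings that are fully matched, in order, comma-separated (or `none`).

B, C, D, E, F, G

A → no match
B → match
C → match
D → match
E → match
F → match
G → match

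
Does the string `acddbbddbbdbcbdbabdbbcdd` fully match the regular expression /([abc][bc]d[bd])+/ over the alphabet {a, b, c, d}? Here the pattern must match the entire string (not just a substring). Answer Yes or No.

Yes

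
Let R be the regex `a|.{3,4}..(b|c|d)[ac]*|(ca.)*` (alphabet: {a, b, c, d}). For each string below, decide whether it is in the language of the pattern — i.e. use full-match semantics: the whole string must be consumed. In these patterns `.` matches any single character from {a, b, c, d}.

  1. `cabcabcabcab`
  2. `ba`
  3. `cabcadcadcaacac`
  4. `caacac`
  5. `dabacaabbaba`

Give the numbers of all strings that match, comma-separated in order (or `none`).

1 → match
2 → no match
3 → match
4 → match
5 → no match

1, 3, 4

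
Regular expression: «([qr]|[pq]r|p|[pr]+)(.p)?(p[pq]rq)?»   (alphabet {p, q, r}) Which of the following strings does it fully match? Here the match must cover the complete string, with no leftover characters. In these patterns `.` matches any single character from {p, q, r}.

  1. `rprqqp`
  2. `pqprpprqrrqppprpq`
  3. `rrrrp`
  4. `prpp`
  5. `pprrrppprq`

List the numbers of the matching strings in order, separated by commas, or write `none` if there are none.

1 → no match
2 → no match
3 → match
4 → match
5 → match

3, 4, 5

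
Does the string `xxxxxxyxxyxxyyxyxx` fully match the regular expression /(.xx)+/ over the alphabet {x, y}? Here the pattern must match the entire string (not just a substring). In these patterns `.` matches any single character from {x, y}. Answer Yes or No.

No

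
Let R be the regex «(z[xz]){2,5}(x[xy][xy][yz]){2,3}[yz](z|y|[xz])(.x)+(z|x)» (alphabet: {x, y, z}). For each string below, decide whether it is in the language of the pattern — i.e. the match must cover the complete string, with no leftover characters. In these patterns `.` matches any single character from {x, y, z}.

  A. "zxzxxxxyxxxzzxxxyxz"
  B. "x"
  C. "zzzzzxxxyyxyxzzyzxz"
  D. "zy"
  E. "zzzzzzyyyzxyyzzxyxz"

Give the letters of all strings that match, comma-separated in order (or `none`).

A → match
B → no match — must start with "z"
C → match
D → no match
E → no match

A, C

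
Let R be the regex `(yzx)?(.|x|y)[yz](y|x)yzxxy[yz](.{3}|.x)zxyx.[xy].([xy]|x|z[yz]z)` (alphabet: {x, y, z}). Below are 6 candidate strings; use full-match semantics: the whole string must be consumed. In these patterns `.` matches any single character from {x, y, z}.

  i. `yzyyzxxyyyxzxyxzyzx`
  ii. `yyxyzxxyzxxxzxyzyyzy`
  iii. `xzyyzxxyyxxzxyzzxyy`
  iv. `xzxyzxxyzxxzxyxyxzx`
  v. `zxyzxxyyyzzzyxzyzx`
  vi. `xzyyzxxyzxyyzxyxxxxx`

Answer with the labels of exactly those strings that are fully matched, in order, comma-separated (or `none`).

i → match
ii → no match
iii → no match
iv → match
v → no match
vi → match

i, iv, vi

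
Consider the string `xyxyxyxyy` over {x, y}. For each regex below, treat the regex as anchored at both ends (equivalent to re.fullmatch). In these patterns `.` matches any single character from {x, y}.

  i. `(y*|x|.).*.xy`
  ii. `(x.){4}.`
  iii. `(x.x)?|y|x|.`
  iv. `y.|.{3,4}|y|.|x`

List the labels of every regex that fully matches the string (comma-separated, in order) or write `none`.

i → no match — must end with `xy`
ii → match
iii → no match
iv → no match

ii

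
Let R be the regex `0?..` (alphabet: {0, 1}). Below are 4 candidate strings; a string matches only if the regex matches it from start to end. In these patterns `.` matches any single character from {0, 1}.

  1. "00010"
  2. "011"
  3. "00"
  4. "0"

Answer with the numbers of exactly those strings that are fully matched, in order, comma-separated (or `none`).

2, 3

1 → no match
2 → match
3 → match
4 → no match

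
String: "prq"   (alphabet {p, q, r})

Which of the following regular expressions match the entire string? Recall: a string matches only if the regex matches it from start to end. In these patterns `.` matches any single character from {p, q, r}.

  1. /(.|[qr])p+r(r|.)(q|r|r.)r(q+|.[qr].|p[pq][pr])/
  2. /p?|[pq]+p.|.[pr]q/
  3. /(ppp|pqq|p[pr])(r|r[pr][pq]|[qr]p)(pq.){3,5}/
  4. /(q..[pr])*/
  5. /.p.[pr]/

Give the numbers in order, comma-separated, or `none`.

2

1 → no match
2 → match
3 → no match
4 → no match
5 → no match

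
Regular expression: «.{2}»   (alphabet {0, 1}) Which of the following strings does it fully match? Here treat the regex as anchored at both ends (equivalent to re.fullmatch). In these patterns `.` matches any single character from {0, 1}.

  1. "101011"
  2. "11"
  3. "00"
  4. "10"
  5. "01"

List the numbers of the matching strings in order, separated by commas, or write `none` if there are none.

1. "101011" → no match
2. "11" → match
3. "00" → match
4. "10" → match
5. "01" → match

2, 3, 4, 5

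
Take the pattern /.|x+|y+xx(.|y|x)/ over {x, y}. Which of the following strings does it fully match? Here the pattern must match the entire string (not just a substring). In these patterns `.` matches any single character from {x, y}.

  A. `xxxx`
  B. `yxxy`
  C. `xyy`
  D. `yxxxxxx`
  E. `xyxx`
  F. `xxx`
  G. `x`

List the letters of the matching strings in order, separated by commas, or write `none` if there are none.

A, B, F, G

A → match
B → match
C → no match
D → no match
E → no match
F → match
G → match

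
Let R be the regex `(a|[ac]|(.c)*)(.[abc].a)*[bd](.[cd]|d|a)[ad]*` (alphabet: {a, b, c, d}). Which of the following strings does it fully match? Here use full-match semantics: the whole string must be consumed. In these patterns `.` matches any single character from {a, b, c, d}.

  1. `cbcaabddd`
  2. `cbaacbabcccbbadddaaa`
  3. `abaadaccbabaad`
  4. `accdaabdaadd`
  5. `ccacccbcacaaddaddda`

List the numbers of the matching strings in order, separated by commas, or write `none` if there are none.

1 → match
2 → no match
3 → no match
4 → no match
5 → match

1, 5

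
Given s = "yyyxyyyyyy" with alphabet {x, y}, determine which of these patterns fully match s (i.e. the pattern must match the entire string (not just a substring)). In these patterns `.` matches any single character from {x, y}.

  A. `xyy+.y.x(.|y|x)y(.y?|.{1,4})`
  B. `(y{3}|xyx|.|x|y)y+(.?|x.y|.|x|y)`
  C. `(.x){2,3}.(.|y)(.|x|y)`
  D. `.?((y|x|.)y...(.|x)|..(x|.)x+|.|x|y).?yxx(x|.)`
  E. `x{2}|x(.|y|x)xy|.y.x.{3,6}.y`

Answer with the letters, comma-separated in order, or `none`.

E

A → no match — must start with "xyy"
B → no match
C → no match
D → no match
E → match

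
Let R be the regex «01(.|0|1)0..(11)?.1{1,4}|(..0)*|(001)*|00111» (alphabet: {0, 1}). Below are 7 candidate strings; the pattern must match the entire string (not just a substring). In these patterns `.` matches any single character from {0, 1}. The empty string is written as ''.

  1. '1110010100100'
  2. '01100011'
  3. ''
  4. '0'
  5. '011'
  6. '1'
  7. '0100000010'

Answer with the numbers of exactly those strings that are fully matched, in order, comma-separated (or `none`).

2, 3

1 → no match
2 → match
3 → match
4 → no match
5 → no match
6 → no match
7 → no match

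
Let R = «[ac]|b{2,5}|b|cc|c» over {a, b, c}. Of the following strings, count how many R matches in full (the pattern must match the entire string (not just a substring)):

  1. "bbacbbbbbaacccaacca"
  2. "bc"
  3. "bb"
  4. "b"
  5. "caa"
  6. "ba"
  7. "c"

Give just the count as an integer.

3

1 → no match
2 → no match
3 → match
4 → match
5 → no match
6 → no match
7 → match
Total matched: 3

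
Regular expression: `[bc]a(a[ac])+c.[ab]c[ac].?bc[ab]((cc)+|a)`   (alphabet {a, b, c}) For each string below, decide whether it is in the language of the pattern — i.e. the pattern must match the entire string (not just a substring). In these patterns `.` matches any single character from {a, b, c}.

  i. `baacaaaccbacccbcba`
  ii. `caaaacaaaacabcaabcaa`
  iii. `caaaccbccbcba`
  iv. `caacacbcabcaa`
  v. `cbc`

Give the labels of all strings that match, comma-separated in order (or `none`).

i → match
ii → match
iii → match
iv → no match
v → no match

i, ii, iii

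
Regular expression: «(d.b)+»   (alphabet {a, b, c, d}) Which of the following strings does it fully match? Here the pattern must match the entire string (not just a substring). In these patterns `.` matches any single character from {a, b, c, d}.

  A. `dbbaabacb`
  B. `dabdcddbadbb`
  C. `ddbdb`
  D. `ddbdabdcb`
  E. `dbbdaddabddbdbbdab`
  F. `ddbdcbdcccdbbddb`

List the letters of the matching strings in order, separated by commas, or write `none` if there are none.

A → no match
B → no match
C → no match
D → match
E → no match
F → no match

D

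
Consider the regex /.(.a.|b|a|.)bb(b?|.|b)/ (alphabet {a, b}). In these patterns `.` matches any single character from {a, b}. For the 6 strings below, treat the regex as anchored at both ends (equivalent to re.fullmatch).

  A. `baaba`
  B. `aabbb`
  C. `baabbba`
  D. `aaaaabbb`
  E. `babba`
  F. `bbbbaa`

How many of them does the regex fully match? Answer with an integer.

3

A → no match
B → match
C → match
D → no match
E → match
F → no match
Total matched: 3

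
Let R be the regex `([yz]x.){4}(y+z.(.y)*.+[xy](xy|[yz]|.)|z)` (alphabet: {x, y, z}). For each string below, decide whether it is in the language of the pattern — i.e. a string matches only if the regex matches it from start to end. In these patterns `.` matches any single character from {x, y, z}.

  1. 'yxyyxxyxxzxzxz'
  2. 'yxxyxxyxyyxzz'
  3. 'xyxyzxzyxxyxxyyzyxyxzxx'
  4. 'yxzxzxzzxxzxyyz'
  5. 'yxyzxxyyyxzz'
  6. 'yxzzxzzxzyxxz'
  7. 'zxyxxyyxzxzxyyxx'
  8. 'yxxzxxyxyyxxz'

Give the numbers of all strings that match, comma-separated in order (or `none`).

1 → no match
2 → match
3 → no match
4 → no match
5 → no match
6 → match
7 → no match
8 → match

2, 6, 8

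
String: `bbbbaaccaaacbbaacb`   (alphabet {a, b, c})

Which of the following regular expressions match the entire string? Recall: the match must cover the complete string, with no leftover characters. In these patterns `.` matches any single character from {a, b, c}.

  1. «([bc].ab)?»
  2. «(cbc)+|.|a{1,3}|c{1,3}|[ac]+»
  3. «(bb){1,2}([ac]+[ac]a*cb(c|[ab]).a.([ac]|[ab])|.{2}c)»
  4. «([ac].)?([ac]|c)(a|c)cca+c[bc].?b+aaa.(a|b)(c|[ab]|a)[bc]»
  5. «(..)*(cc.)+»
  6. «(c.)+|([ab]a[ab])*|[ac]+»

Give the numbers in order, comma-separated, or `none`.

3

1 → no match
2 → no match
3 → match
4 → no match
5 → no match
6 → no match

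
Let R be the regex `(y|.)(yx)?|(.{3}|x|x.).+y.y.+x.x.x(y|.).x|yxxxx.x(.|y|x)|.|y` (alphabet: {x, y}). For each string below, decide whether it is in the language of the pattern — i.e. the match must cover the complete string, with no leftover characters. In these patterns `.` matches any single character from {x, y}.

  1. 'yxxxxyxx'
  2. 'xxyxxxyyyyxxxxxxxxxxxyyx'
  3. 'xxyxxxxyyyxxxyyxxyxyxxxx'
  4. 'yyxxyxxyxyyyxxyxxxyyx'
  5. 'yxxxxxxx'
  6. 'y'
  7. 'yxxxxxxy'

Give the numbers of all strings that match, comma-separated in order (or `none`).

1 → match
2 → match
3 → match
4 → match
5 → match
6 → match
7 → match

1, 2, 3, 4, 5, 6, 7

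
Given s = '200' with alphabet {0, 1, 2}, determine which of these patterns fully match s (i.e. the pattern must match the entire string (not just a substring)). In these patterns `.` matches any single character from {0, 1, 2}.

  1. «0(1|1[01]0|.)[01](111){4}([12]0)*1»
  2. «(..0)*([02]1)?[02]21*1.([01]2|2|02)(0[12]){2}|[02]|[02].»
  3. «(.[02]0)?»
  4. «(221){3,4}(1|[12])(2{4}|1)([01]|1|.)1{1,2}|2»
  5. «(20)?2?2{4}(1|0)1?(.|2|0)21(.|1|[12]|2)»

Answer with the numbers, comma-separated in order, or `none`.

3

1 → no match — must start with '0'
2 → no match
3 → match
4 → no match
5 → no match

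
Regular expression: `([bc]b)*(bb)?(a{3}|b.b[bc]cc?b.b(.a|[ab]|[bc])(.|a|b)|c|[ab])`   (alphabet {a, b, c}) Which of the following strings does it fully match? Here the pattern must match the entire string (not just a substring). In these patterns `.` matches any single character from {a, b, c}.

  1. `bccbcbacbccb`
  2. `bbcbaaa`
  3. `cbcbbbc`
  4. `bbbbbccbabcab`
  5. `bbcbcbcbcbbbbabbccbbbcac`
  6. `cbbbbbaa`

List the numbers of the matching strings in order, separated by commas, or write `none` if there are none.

1. `bccbcbacbccb` → no match
2. `bbcbaaa` → match
3. `cbcbbbc` → match
4 → match
5 → match
6. `cbbbbbaa` → no match

2, 3, 4, 5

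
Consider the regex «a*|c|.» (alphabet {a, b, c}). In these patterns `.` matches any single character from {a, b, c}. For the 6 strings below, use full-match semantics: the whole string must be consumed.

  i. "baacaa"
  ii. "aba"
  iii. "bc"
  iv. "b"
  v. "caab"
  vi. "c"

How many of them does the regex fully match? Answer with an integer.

i. "baacaa" → no match
ii. "aba" → no match
iii. "bc" → no match
iv. "b" → match
v. "caab" → no match
vi. "c" → match
Total matched: 2

2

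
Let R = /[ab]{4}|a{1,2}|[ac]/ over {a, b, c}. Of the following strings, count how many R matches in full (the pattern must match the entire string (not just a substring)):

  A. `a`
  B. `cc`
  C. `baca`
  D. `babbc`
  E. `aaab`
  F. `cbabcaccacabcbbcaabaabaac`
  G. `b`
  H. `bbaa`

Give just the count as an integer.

A. `a` → match
B. `cc` → no match
C. `baca` → no match
D. `babbc` → no match
E. `aaab` → match
F → no match
G. `b` → no match
H. `bbaa` → match
Total matched: 3

3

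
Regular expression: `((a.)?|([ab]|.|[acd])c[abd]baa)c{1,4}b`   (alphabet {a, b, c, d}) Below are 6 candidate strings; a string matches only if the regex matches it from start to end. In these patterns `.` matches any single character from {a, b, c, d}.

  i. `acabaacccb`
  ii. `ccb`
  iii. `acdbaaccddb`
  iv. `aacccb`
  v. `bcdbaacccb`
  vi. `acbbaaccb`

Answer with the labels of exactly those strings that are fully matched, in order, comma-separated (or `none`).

i, ii, iv, v, vi

i → match
ii → match
iii → no match — must end with `cb`
iv → match
v → match
vi → match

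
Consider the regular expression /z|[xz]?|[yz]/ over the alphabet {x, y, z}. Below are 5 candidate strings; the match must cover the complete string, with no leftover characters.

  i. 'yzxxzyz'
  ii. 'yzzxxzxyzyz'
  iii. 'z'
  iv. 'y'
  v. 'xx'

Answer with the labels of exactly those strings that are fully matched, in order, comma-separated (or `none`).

i. 'yzxxzyz' → no match
ii. 'yzzxxzxyzyz' → no match
iii. 'z' → match
iv. 'y' → match
v. 'xx' → no match

iii, iv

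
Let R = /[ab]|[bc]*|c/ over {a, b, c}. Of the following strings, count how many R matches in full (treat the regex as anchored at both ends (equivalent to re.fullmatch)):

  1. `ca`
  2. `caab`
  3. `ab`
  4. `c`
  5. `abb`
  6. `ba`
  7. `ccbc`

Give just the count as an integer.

2

1. `ca` → no match
2. `caab` → no match
3. `ab` → no match
4. `c` → match
5. `abb` → no match
6. `ba` → no match
7. `ccbc` → match
Total matched: 2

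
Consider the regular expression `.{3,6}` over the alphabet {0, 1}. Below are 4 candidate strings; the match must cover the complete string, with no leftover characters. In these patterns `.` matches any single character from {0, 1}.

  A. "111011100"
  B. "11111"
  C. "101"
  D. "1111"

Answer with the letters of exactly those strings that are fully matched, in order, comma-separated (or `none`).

B, C, D

A → no match
B → match
C → match
D → match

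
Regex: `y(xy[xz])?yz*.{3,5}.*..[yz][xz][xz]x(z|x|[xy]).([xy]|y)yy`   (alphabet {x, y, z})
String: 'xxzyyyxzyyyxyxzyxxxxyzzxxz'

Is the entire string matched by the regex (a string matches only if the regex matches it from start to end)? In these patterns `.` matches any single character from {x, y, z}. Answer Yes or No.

No

Every match must start with 'y', but 'xxzyyyxzyyyxyxzyxxxxyzzxxz' does not.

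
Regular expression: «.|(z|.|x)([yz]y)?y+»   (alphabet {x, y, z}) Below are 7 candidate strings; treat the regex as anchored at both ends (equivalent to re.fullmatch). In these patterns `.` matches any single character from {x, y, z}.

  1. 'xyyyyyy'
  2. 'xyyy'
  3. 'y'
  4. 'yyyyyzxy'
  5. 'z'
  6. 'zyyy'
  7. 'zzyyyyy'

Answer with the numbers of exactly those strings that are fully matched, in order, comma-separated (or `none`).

1 → match
2 → match
3 → match
4 → no match
5 → match
6 → match
7 → match

1, 2, 3, 5, 6, 7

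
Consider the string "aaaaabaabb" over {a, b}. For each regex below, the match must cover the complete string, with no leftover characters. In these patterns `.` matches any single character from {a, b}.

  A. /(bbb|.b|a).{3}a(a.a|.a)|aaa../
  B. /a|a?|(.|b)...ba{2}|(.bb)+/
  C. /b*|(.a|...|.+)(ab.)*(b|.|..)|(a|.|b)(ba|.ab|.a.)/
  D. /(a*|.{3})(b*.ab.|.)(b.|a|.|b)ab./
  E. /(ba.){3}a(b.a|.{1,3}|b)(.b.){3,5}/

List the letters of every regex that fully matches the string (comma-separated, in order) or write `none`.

A → no match
B → no match
C → match
D → match
E → no match — must start with "ba"

C, D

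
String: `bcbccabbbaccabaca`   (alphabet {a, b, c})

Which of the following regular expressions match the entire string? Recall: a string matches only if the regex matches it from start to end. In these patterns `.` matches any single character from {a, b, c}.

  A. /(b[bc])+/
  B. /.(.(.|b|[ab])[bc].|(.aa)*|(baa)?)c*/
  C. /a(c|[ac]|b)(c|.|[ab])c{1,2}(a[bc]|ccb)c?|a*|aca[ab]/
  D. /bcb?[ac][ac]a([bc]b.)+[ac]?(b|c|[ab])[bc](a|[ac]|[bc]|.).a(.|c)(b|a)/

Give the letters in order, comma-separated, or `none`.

D

A → no match
B → no match
C → no match
D → match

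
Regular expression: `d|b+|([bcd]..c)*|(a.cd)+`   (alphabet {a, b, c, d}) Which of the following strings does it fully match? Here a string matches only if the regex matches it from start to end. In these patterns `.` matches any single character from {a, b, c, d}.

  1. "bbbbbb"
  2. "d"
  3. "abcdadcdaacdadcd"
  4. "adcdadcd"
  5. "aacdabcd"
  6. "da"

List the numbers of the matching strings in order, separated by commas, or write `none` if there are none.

1, 2, 3, 4, 5

1 → match
2 → match
3 → match
4 → match
5 → match
6 → no match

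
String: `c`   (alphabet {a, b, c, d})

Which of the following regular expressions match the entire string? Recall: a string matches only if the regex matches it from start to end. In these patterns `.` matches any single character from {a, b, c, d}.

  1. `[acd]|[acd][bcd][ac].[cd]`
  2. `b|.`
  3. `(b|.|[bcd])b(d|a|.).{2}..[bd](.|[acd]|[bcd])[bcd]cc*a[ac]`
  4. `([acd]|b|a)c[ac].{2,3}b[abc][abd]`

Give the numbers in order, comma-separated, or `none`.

1, 2

1 → match
2 → match
3 → no match
4 → no match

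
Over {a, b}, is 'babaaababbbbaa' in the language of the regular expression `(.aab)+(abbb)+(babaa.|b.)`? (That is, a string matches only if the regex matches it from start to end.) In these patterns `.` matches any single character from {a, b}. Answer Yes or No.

No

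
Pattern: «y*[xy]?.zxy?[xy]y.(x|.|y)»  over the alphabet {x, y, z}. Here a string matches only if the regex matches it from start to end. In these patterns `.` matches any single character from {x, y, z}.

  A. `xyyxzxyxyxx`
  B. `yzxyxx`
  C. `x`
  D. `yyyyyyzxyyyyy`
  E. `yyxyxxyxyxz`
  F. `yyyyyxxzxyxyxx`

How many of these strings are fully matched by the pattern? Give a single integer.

2

A → no match
B → no match
C → no match
D → match
E → no match
F → match
Total matched: 2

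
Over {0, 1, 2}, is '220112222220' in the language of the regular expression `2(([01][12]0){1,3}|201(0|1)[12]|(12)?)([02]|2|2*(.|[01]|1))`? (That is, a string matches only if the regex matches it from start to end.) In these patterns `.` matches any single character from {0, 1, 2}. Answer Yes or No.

Yes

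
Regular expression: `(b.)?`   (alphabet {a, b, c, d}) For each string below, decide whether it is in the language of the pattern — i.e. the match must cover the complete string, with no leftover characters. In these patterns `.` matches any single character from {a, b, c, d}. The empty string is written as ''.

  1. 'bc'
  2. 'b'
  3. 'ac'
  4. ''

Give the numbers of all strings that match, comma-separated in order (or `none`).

1, 4

1 → match
2 → no match
3 → no match
4 → match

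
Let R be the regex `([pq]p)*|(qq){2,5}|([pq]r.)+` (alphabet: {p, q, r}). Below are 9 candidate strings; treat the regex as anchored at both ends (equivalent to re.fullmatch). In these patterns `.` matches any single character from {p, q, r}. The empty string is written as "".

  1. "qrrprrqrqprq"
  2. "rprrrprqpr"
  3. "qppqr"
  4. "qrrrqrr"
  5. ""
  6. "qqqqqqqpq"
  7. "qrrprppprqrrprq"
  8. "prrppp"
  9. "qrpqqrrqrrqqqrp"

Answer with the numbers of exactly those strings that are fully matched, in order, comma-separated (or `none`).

1, 5

1 → match
2 → no match
3 → no match
4 → no match
5 → match
6 → no match
7 → no match
8 → no match
9 → no match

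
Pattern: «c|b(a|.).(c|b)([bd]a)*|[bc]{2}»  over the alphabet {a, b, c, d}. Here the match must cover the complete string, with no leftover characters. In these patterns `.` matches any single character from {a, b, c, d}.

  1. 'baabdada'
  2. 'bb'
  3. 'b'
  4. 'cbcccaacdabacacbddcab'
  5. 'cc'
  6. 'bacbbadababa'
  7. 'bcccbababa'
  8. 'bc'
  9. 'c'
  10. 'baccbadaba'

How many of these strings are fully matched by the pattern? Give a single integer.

1 → match
2 → match
3 → no match
4 → no match
5 → match
6 → match
7 → match
8 → match
9 → match
10 → match
Total matched: 8

8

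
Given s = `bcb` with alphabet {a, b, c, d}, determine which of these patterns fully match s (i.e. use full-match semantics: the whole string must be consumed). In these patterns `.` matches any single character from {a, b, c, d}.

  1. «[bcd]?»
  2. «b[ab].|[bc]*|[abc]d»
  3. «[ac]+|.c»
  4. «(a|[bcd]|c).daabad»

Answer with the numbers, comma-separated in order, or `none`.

2

1 → no match
2 → match
3 → no match
4 → no match — must end with `daabad`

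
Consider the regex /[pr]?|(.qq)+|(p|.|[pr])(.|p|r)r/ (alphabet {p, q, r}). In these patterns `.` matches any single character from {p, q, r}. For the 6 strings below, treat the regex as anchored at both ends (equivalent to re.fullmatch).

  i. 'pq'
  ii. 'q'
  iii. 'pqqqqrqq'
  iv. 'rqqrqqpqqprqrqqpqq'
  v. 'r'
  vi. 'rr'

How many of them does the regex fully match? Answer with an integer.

i. 'pq' → no match
ii. 'q' → no match
iii. 'pqqqqrqq' → no match
iv → no match
v. 'r' → match
vi. 'rr' → no match
Total matched: 1

1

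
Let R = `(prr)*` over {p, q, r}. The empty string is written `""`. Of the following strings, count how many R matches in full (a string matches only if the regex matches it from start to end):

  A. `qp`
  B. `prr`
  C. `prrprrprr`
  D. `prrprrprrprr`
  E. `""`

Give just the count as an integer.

4

A → no match
B → match
C → match
D → match
E → match
Total matched: 4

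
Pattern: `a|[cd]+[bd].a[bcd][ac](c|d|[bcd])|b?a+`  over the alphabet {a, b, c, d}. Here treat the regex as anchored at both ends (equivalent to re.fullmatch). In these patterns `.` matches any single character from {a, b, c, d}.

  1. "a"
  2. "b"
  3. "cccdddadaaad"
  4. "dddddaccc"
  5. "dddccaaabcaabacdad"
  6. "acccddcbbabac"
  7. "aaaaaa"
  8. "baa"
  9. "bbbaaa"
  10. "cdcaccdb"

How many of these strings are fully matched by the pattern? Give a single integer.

4

1 → match
2 → no match
3 → no match
4 → match
5 → no match
6 → no match
7 → match
8 → match
9 → no match
10 → no match
Total matched: 4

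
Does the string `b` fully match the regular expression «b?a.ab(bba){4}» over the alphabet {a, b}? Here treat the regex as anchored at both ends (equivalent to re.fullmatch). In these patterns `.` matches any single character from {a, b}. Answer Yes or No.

Every match must end with `bba`, but `b` does not.

No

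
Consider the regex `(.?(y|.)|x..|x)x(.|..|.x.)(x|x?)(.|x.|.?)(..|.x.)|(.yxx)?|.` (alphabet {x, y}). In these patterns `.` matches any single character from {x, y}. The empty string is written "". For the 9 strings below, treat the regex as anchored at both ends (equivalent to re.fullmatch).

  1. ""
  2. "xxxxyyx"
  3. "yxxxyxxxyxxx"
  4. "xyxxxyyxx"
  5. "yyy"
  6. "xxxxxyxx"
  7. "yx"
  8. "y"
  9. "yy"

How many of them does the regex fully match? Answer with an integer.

5

1 → match
2 → match
3 → no match
4 → match
5 → no match
6 → match
7 → no match
8 → match
9 → no match
Total matched: 5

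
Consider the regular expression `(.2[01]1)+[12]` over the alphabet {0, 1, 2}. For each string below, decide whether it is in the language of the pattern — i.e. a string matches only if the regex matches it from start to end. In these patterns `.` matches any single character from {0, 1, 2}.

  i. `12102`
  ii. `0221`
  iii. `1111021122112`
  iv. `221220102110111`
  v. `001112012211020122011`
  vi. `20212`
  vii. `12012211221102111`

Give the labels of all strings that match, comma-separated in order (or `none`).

vii

i → no match
ii → no match
iii → no match
iv → no match
v → no match
vi → no match
vii → match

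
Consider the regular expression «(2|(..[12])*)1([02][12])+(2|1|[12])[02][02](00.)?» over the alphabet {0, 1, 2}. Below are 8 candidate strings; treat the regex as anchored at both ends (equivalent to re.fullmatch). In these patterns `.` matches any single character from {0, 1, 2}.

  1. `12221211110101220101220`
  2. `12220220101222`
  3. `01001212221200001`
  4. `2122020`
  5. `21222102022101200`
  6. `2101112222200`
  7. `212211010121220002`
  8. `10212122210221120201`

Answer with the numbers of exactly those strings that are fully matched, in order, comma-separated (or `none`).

1 → match
2 → no match
3 → no match
4 → no match
5 → match
6 → no match
7 → no match
8 → no match

1, 5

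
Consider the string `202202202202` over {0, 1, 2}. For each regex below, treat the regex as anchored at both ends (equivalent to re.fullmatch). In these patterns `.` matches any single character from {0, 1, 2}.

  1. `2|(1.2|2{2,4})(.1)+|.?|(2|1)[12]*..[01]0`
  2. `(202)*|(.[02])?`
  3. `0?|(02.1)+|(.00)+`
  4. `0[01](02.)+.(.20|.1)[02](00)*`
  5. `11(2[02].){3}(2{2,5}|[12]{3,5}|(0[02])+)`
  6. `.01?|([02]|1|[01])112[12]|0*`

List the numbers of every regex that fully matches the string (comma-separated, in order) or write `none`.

1 → no match
2 → match
3 → no match
4 → no match — must start with `0`
5 → no match — must start with `112`
6 → no match

2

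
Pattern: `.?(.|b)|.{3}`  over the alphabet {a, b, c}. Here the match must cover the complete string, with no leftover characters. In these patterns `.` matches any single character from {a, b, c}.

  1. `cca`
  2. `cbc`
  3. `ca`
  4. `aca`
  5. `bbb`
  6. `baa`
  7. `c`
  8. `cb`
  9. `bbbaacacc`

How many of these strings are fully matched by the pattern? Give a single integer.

8

1 → match
2 → match
3 → match
4 → match
5 → match
6 → match
7 → match
8 → match
9 → no match
Total matched: 8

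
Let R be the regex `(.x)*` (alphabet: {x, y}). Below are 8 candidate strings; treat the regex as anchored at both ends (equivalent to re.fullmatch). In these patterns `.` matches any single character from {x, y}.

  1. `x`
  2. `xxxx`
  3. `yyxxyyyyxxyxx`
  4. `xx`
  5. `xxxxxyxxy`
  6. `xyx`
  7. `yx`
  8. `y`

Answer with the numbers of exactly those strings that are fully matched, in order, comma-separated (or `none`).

1 → no match
2 → match
3 → no match
4 → match
5 → no match
6 → no match
7 → match
8 → no match

2, 4, 7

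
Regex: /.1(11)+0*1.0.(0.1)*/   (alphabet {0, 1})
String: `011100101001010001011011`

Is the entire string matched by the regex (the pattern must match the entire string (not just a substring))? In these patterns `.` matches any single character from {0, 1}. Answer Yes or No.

No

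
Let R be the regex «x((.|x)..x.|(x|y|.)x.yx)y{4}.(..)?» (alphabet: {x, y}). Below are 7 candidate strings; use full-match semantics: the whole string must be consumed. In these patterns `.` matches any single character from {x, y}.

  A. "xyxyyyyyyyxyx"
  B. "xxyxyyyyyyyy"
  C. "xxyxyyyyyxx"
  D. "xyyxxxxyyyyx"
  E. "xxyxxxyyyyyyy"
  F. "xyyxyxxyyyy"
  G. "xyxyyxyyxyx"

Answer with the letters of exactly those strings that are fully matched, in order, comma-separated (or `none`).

A → no match
B. "xxyxyyyyyyyy" → no match
C. "xxyxyyyyyxx" → no match
D. "xyyxxxxyyyyx" → no match
E → match
F. "xyyxyxxyyyy" → no match
G. "xyxyyxyyxyx" → no match

E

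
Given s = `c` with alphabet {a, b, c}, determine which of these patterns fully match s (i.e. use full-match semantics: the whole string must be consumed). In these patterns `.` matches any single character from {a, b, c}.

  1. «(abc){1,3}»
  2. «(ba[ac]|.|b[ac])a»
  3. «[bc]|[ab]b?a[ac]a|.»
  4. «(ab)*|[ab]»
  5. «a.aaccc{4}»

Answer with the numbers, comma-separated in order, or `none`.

3

1 → no match — must start with `abc`
2 → no match — must end with `a`
3 → match
4 → no match
5 → no match — must start with `a`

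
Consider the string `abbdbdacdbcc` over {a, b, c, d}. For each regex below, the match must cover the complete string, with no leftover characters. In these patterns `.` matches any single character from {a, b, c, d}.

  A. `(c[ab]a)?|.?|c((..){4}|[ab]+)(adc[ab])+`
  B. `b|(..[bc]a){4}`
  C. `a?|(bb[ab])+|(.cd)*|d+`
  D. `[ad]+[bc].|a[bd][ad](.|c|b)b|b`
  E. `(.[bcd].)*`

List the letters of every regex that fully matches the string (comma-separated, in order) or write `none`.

A → no match
B → no match
C → no match
D → no match
E → match

E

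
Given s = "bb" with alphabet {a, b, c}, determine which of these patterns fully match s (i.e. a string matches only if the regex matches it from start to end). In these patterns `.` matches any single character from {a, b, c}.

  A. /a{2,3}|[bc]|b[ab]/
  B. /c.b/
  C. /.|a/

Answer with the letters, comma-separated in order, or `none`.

A → match
B → no match — must start with "c"
C → no match

A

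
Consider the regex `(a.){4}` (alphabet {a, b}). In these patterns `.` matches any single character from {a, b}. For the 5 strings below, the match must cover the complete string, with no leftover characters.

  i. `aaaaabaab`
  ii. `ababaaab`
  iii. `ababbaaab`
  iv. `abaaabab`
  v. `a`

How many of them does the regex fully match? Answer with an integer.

i → no match
ii → match
iii → no match
iv → match
v → no match
Total matched: 2

2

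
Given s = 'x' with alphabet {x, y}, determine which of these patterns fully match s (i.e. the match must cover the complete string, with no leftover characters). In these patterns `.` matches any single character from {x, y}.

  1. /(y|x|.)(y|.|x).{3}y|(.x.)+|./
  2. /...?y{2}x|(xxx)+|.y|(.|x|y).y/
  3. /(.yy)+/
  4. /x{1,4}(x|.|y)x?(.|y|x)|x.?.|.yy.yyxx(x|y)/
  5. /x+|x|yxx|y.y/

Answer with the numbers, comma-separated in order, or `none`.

1 → match
2 → no match
3 → no match — must end with 'yy'
4 → no match
5 → match

1, 5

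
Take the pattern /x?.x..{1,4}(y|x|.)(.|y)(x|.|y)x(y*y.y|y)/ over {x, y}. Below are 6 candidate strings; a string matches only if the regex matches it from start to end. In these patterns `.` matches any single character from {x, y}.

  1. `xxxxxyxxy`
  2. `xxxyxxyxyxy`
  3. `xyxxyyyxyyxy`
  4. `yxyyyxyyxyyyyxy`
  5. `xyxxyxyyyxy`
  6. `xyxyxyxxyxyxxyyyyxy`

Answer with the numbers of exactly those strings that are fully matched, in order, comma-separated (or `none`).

1, 2, 3, 4, 5

1 → match
2 → match
3 → match
4 → match
5 → match
6 → no match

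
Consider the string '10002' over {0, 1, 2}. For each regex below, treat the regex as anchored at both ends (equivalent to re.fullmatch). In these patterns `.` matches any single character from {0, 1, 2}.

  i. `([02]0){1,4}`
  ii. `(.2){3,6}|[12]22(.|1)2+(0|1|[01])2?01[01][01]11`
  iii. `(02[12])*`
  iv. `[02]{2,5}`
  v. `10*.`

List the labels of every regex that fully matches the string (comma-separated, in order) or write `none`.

v

i → no match — must end with '0'
ii → no match
iii → no match
iv → no match
v → match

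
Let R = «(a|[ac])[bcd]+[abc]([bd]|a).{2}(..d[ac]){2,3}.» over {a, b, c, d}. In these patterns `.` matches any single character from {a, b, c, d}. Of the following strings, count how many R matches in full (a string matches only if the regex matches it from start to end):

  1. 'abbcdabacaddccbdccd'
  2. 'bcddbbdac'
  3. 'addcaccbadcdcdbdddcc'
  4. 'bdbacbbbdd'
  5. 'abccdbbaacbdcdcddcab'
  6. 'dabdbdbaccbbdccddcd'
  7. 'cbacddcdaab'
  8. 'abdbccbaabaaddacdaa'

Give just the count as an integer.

0

1 → no match
2 → no match
3 → no match
4 → no match
5 → no match
6 → no match
7 → no match
8 → no match
Total matched: 0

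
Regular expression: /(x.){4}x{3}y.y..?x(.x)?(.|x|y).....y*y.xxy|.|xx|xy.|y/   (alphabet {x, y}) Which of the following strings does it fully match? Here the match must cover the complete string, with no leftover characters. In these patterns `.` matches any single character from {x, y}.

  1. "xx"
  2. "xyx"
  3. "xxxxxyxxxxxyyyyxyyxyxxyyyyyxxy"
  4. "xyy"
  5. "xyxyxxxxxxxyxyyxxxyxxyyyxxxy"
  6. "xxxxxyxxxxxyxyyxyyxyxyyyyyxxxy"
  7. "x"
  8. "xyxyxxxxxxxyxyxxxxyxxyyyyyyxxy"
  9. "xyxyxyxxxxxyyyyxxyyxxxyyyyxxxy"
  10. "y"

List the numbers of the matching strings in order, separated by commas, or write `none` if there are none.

1, 2, 3, 4, 5, 6, 7, 8, 9, 10

1 → match
2 → match
3 → match
4 → match
5 → match
6 → match
7 → match
8 → match
9 → match
10 → match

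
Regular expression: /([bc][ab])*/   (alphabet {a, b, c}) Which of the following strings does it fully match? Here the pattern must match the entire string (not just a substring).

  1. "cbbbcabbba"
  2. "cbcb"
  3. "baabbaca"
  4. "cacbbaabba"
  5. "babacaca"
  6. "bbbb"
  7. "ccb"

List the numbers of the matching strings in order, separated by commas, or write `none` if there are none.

1 → match
2 → match
3 → no match
4 → no match
5 → match
6 → match
7 → no match

1, 2, 5, 6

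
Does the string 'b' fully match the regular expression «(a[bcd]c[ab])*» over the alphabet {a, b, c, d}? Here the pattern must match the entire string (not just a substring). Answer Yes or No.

No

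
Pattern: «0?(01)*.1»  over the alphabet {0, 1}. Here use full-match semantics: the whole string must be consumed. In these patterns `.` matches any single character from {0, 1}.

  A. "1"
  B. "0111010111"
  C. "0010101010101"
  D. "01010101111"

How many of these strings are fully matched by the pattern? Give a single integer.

1

A → no match
B → no match
C → match
D → no match
Total matched: 1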